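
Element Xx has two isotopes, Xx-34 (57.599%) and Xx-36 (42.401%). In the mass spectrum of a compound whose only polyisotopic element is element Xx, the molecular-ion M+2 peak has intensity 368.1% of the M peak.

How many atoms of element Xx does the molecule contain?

For n independent Xx atoms, I(M+2)/I(M) = n · (abundance Xx-36) / (abundance Xx-34) = n · 0.42401/0.57599.
n = 3.681 × 0.57599/0.42401 = 5.00 ≈ 5

5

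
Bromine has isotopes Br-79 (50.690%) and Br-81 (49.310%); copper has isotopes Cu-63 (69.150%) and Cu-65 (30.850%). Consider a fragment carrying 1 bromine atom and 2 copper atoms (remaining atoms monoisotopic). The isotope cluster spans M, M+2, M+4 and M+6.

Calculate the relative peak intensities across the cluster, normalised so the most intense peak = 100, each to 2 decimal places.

53.62 : 100.00 : 57.21 : 10.38

Bromine pattern (n=1): 0.5069 : 0.4931
Copper pattern (n=2): 0.47817225 : 0.4266555 : 0.09517225
Convolve the two distributions (both contribute in 2-u steps):
  M: 0.5069×0.47817225 = 0.242386
  M+2: 0.5069×0.4266555 + 0.4931×0.47817225 = 0.452058
  M+4: 0.5069×0.09517225 + 0.4931×0.4266555 = 0.258627
  M+6: 0.4931×0.09517225 = 0.046929
Scale to base peak (0.452058) = 100: 53.62 : 100.00 : 57.21 : 10.38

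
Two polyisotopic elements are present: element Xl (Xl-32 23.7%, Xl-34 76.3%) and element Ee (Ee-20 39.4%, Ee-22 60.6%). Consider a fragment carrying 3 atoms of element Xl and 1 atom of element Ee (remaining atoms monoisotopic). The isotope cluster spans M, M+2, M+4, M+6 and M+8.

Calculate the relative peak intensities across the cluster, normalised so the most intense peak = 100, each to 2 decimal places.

1.23 : 13.79 : 56.59 : 100.00 : 63.21

Element Xl pattern (n=3): 0.01331205 : 0.12857084 : 0.41392216 : 0.44419495
Element Ee pattern (n=1): 0.3940 : 0.6060
Convolve the two distributions (both contribute in 2-u steps):
  M: 0.01331205×0.3940 = 0.005245
  M+2: 0.01331205×0.6060 + 0.12857084×0.3940 = 0.058724
  M+4: 0.12857084×0.6060 + 0.41392216×0.3940 = 0.240999
  M+6: 0.41392216×0.6060 + 0.44419495×0.3940 = 0.425850
  M+8: 0.44419495×0.6060 = 0.269182
Scale to base peak (0.425850) = 100: 1.23 : 13.79 : 56.59 : 100.00 : 63.21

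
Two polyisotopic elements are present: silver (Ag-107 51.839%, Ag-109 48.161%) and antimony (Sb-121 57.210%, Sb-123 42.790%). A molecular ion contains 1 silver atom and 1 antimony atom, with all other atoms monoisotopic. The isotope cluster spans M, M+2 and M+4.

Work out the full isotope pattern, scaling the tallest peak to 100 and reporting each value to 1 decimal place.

Silver pattern (n=1): 0.51839 : 0.48161
Antimony pattern (n=1): 0.5721 : 0.4279
Convolve the two distributions (both contribute in 2-u steps):
  M: 0.51839×0.5721 = 0.296571
  M+2: 0.51839×0.4279 + 0.48161×0.5721 = 0.497348
  M+4: 0.48161×0.4279 = 0.206081
Scale to base peak (0.497348) = 100: 59.6 : 100.0 : 41.4

59.6 : 100.0 : 41.4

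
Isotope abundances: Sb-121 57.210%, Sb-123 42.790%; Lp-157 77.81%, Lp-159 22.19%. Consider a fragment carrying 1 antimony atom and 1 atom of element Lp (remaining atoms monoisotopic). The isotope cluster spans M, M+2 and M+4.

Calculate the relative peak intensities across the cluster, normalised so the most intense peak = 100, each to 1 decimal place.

Antimony pattern (n=1): 0.5721 : 0.4279
Element Lp pattern (n=1): 0.7781 : 0.2219
Convolve the two distributions (both contribute in 2-u steps):
  M: 0.5721×0.7781 = 0.445151
  M+2: 0.5721×0.2219 + 0.4279×0.7781 = 0.459898
  M+4: 0.4279×0.2219 = 0.094951
Scale to base peak (0.459898) = 100: 96.8 : 100.0 : 20.6

96.8 : 100.0 : 20.6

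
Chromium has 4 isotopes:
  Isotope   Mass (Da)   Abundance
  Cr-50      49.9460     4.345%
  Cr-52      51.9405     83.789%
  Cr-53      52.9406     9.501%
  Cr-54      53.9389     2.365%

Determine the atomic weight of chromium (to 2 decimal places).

52.00 Da

Average mass = Σ (abundance × isotope mass) = 0.04345 × 49.9460 + 0.83789 × 51.9405 + 0.09501 × 52.9406 + 0.02365 × 53.9389
= 2.17015 + 43.52043 + 5.02989 + 1.27565 = 51.99612 Da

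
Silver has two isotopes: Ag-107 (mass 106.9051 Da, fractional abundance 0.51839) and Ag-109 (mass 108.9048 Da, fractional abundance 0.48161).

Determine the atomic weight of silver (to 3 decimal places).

107.868 Da

Weight each isotope mass by its fractional abundance: 0.51839 × 106.9051 + 0.48161 × 108.9048
= 55.41853 + 52.44964 = 107.86817 Da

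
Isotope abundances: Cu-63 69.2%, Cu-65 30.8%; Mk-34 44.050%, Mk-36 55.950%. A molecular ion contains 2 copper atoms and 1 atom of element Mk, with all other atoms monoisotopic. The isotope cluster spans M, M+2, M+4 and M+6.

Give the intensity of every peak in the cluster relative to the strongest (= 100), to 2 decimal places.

Copper pattern (n=2): 0.478864 : 0.426272 : 0.094864
Element Mk pattern (n=1): 0.4405 : 0.5595
Convolve the two distributions (both contribute in 2-u steps):
  M: 0.478864×0.4405 = 0.210940
  M+2: 0.478864×0.5595 + 0.426272×0.4405 = 0.455697
  M+4: 0.426272×0.5595 + 0.094864×0.4405 = 0.280287
  M+6: 0.094864×0.5595 = 0.053076
Scale to base peak (0.455697) = 100: 46.29 : 100.00 : 61.51 : 11.65

46.29 : 100.00 : 61.51 : 11.65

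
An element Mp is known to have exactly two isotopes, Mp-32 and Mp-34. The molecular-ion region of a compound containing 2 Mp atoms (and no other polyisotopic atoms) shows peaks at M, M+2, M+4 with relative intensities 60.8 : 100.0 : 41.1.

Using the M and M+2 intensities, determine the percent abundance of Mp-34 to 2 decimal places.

Let p = fractional abundance of Mp-32. I(M+2)/I(M) = [C(2,1)·p^1·(1−p)] / p^2 = 2·(1−p)/p = 100.0/60.8 = 1.6447
(1−p)/p = 1.6447/2 = 0.8224  ⇒  p = 1/(1 + 0.8224) = 0.5487
Mp-32: 54.87%, Mp-34: 45.13%.

45.13%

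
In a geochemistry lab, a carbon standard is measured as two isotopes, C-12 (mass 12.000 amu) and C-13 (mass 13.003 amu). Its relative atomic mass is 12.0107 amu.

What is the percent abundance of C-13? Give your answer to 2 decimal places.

1.07%

With x = fraction of C-12 (so C-13 is 1 − x):
12.000·x + 13.003·(1 − x) = 12.0107
(12.000 − 13.003)·x = 12.0107 − 13.003
x = -0.9923 / -1.003 = 0.98933 → 98.93% C-12, 1.07% C-13.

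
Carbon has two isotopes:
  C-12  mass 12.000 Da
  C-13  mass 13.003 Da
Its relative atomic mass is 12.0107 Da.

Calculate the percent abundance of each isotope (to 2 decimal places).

Let x be the fractional abundance of C-12; then C-13 has abundance 1 − x.
12.000·x + 13.003·(1 − x) = 12.0107
(12.000 − 13.003)·x = 12.0107 − 13.003
x = -0.9923 / -1.003 = 0.98933 → 98.93% C-12, 1.07% C-13.

C-12: 98.93%, C-13: 1.07%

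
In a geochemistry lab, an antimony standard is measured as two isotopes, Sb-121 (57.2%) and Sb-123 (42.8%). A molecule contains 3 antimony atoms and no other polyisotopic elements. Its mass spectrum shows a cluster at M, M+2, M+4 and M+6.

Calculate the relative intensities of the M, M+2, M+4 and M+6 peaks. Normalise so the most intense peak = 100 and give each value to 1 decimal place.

44.5 : 100.0 : 74.8 : 18.7

The 3 Sb atoms are independent, so intensities follow the terms of (0.572 + 0.428)^3.
P(M) = 0.572^3 = 0.187149
P(M+2) = 3 × 0.572^2 × 0.428^1 = 0.420104
P(M+4) = 3 × 0.572^1 × 0.428^2 = 0.314344
P(M+6) = 0.428^3 = 0.078403
The M+2 peak is largest (0.420104); scaling to 100 gives 44.5 : 100.0 : 74.8 : 18.7.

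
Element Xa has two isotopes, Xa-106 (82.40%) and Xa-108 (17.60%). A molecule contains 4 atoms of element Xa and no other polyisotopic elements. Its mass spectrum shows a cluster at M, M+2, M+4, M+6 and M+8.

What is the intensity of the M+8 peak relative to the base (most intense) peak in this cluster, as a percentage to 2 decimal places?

0.21%

Term probabilities: M 0.4610, M+2 0.3939, M+4 0.1262, M+6 0.0180, M+8 0.0010. Base peak = M.
P(M) = C(4,0) × 0.8240^4 × 0.1760^0 = 1 × 0.46100841 × 1.0000 = 0.461008 (base)
P(M+8) = C(4,4) × 0.8240^0 × 0.1760^4 = 1 × 1.0000 × 0.00095951 = 0.000960
Relative intensity = 0.000960 / 0.461008 × 100 = 0.21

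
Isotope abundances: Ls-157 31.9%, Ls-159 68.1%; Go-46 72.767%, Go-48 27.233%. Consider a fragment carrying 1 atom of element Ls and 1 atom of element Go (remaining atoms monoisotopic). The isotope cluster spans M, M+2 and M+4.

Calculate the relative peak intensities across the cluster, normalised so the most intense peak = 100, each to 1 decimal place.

39.9 : 100.0 : 31.8

Element Ls pattern (n=1): 0.3190 : 0.6810
Element Go pattern (n=1): 0.72767 : 0.27233
Convolve the two distributions (both contribute in 2-u steps):
  M: 0.3190×0.72767 = 0.232127
  M+2: 0.3190×0.27233 + 0.6810×0.72767 = 0.582417
  M+4: 0.6810×0.27233 = 0.185457
Scale to base peak (0.582417) = 100: 39.9 : 100.0 : 31.8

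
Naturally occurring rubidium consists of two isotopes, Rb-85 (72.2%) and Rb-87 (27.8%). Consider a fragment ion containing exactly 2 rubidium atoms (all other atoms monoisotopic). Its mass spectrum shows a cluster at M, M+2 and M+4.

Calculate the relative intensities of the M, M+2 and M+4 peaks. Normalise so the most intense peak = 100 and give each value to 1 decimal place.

100.0 : 77.0 : 14.8

Expanding (0.722 + 0.278)^2:
P(M) = 0.722^2 = 0.521284
P(M+2) = 2 × 0.722^1 × 0.278^1 = 0.401432
P(M+4) = 0.278^2 = 0.077284
The M peak is largest (0.521284); scaling to 100 gives 100.0 : 77.0 : 14.8.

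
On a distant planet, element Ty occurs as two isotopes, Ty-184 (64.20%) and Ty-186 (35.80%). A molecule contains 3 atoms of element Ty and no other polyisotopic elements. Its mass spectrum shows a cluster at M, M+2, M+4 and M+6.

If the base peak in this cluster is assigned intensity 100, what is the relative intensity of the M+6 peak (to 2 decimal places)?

10.37

Term probabilities: M 0.2646, M+2 0.4427, M+4 0.2468, M+6 0.0459. Base peak = M+2.
P(M+2) = C(3,1) × 0.6420^2 × 0.3580^1 = 3 × 0.412164 × 0.3580 = 0.442664 (base)
P(M+6) = C(3,3) × 0.6420^0 × 0.3580^3 = 1 × 1.0000 × 0.04588271 = 0.045883
Relative intensity = 0.045883 / 0.442664 × 100 = 10.37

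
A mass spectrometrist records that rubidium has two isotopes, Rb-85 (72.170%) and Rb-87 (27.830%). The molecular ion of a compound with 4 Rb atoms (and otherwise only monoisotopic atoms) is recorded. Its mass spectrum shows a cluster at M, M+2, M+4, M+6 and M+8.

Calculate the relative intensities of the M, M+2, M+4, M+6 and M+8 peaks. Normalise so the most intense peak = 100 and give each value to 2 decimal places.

The 4 Rb atoms are independent, so intensities follow the terms of (0.72170 + 0.27830)^4.
P(M) = 0.72170^4 = 0.271286
P(M+2) = 4 × 0.72170^3 × 0.27830^1 = 0.418450
P(M+4) = 6 × 0.72170^2 × 0.27830^2 = 0.242042
P(M+6) = 4 × 0.72170^1 × 0.27830^3 = 0.062224
P(M+8) = 0.27830^4 = 0.005999
The M+2 peak is largest (0.418450); scaling to 100 gives 64.83 : 100.00 : 57.84 : 14.87 : 1.43.

64.83 : 100.00 : 57.84 : 14.87 : 1.43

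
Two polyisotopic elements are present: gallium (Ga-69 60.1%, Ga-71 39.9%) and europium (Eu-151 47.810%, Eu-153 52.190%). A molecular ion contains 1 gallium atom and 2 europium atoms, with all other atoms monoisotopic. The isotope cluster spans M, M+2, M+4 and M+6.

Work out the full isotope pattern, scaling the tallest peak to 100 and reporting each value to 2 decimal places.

35.12 : 100.00 : 92.76 : 27.79

Gallium pattern (n=1): 0.6010 : 0.3990
Europium pattern (n=2): 0.22857961 : 0.49904078 : 0.27237961
Convolve the two distributions (both contribute in 2-u steps):
  M: 0.6010×0.22857961 = 0.137376
  M+2: 0.6010×0.49904078 + 0.3990×0.22857961 = 0.391127
  M+4: 0.6010×0.27237961 + 0.3990×0.49904078 = 0.362817
  M+6: 0.3990×0.27237961 = 0.108679
Scale to base peak (0.391127) = 100: 35.12 : 100.00 : 92.76 : 27.79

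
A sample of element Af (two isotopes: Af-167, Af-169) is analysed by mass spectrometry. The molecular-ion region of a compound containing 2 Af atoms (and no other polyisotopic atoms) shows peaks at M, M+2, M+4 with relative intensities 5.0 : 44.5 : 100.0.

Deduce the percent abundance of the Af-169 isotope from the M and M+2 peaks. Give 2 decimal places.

Let p = fractional abundance of Af-167. I(M+2)/I(M) = [C(2,1)·p^1·(1−p)] / p^2 = 2·(1−p)/p = 44.5/5.0 = 8.9000
(1−p)/p = 8.9000/2 = 4.4500  ⇒  p = 1/(1 + 4.4500) = 0.1835
Af-167: 18.35%, Af-169: 81.65%.

81.65%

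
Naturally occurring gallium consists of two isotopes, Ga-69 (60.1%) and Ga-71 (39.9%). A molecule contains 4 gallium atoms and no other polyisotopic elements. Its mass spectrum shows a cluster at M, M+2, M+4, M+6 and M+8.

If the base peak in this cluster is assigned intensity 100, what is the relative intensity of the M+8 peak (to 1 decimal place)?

(0.601 + 0.399)^4 gives M 0.1305, M+2 0.3465, M+4 0.3450, M+6 0.1527, M+8 0.0253; the largest is M+2.
P(M+2) = C(4,1) × 0.601^3 × 0.399^1 = 4 × 0.2170818 × 0.3990 = 0.346463 (base)
P(M+8) = C(4,4) × 0.601^0 × 0.399^4 = 1 × 1.0000 × 0.02534496 = 0.025345
Relative intensity = 0.025345 / 0.346463 × 100 = 7.3

7.3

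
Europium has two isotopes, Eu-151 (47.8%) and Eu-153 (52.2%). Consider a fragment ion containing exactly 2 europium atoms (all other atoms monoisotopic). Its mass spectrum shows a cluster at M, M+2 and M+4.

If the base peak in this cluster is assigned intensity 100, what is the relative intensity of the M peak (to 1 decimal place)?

Term probabilities: M 0.2285, M+2 0.4990, M+4 0.2725. Base peak = M+2.
P(M+2) = C(2,1) × 0.478^1 × 0.522^1 = 2 × 0.4780 × 0.5220 = 0.499032 (base)
P(M) = C(2,0) × 0.478^2 × 0.522^0 = 1 × 0.228484 × 1.0000 = 0.228484
Relative intensity = 0.228484 / 0.499032 × 100 = 45.8

45.8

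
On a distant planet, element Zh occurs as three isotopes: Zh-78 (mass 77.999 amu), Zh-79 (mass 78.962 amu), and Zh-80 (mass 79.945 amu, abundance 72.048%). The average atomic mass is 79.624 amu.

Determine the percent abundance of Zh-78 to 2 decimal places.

Let x and y be the fractions of Zh-78 and Zh-79. Then x + y = 1 − 0.72048 = 0.27952 and 77.999x + 78.962y = 79.624 − 0.72048×79.945 = 22.0252264.
Substituting: 77.999x + 78.962(0.27952 − x) = 22.0252264
(77.999 − 78.962)x = -0.04623184  ⇒  x = 0.04801, y = 0.23151
Zh-78: 4.80%, Zh-79: 23.15%.

4.80%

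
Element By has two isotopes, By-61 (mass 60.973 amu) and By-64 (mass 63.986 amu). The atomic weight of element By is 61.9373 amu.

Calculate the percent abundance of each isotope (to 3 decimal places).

With x = fraction of By-61 (so By-64 is 1 − x):
60.973·x + 63.986·(1 − x) = 61.9373
(60.973 − 63.986)·x = 61.9373 − 63.986
x = -2.0487 / -3.013 = 0.67995 → 67.995% By-61, 32.005% By-64.

By-61: 67.995%, By-64: 32.005%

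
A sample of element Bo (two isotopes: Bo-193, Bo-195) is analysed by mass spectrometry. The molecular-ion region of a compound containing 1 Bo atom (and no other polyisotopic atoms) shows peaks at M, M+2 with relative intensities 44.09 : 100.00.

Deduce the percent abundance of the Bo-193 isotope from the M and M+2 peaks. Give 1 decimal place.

If p is the fraction of Bo that is Bo-193, then I(M+2)/I(M) = [C(1,1)·p^0·(1−p)] / p^1 = 1·(1−p)/p = 100.00/44.09 = 2.2681
(1−p)/p = 2.2681/1 = 2.2681  ⇒  p = 1/(1 + 2.2681) = 0.3060
Bo-193: 30.6%, Bo-195: 69.4%.

30.6%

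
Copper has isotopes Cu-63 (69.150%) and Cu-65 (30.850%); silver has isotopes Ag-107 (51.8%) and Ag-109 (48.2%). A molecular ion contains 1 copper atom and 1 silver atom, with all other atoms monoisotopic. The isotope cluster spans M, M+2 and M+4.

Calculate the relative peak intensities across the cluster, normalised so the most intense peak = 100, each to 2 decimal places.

Copper pattern (n=1): 0.6915 : 0.3085
Silver pattern (n=1): 0.5180 : 0.4820
Convolve the two distributions (both contribute in 2-u steps):
  M: 0.6915×0.5180 = 0.358197
  M+2: 0.6915×0.4820 + 0.3085×0.5180 = 0.493106
  M+4: 0.3085×0.4820 = 0.148697
Scale to base peak (0.493106) = 100: 72.64 : 100.00 : 30.16

72.64 : 100.00 : 30.16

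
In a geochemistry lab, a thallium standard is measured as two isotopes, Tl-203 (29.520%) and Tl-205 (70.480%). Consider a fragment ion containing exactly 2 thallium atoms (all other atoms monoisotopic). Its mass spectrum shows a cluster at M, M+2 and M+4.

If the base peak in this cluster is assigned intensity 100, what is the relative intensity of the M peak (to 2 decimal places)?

17.54

Binomial terms of (0.29520 + 0.70480)^2: M 0.0871, M+2 0.4161, M+4 0.4967 → M+4 is the base peak.
P(M+4) = C(2,2) × 0.29520^0 × 0.70480^2 = 1 × 1.0000 × 0.49674304 = 0.496743 (base)
P(M) = C(2,0) × 0.29520^2 × 0.70480^0 = 1 × 0.08714304 × 1.0000 = 0.087143
Relative intensity = 0.087143 / 0.496743 × 100 = 17.54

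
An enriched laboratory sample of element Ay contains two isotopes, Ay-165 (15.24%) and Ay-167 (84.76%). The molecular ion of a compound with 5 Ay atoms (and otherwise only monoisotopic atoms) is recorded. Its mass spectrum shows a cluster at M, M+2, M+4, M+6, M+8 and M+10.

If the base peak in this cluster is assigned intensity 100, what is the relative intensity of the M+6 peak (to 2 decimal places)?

(0.1524 + 0.8476)^5 gives M 0.0001, M+2 0.0023, M+4 0.0254, M+6 0.1414, M+8 0.3933, M+10 0.4375; the largest is M+10.
P(M+10) = C(5,5) × 0.1524^0 × 0.8476^5 = 1 × 1.0000 × 0.43747651 = 0.437477 (base)
P(M+6) = C(5,3) × 0.1524^2 × 0.8476^3 = 10 × 0.02322576 × 0.60893767 = 0.141430
Relative intensity = 0.141430 / 0.437477 × 100 = 32.33

32.33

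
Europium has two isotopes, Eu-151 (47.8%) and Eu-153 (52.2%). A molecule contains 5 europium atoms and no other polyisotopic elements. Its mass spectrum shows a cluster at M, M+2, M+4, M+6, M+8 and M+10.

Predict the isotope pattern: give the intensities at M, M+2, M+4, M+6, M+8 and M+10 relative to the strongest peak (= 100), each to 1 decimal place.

7.7 : 41.9 : 91.6 : 100.0 : 54.6 : 11.9

The 5 Eu atoms are independent, so intensities follow the terms of (0.478 + 0.522)^5.
P(M) = 0.478^5 = 0.024954
P(M+2) = 5 × 0.478^4 × 0.522^1 = 0.136255
P(M+4) = 10 × 0.478^3 × 0.522^2 = 0.297594
P(M+6) = 10 × 0.478^2 × 0.522^3 = 0.324988
P(M+8) = 5 × 0.478^1 × 0.522^4 = 0.177452
P(M+10) = 0.522^5 = 0.038757
The M+6 peak is largest (0.324988); scaling to 100 gives 7.7 : 41.9 : 91.6 : 100.0 : 54.6 : 11.9.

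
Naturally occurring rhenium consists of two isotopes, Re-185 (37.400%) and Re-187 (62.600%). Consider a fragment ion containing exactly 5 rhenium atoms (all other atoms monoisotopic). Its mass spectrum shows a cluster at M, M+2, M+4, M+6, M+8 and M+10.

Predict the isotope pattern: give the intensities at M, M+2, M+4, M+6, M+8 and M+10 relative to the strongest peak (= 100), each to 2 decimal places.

The 5 Re atoms are independent, so intensities follow the terms of (0.37400 + 0.62600)^5.
P(M) = 0.37400^5 = 0.007317
P(M+2) = 5 × 0.37400^4 × 0.62600^1 = 0.061239
P(M+4) = 10 × 0.37400^3 × 0.62600^2 = 0.205005
P(M+6) = 10 × 0.37400^2 × 0.62600^3 = 0.343136
P(M+8) = 5 × 0.37400^1 × 0.62600^4 = 0.287170
P(M+10) = 0.62600^5 = 0.096133
The M+6 peak is largest (0.343136); scaling to 100 gives 2.13 : 17.85 : 59.74 : 100.00 : 83.69 : 28.02.

2.13 : 17.85 : 59.74 : 100.00 : 83.69 : 28.02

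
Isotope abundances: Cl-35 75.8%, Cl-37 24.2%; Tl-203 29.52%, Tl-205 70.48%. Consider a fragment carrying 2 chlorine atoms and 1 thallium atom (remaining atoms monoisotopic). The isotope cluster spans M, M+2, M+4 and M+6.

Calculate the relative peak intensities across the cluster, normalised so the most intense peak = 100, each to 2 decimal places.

Chlorine pattern (n=2): 0.574564 : 0.366872 : 0.058564
Thallium pattern (n=1): 0.2952 : 0.7048
Convolve the two distributions (both contribute in 2-u steps):
  M: 0.574564×0.2952 = 0.169611
  M+2: 0.574564×0.7048 + 0.366872×0.2952 = 0.513253
  M+4: 0.366872×0.7048 + 0.058564×0.2952 = 0.275859
  M+6: 0.058564×0.7048 = 0.041276
Scale to base peak (0.513253) = 100: 33.05 : 100.00 : 53.75 : 8.04

33.05 : 100.00 : 53.75 : 8.04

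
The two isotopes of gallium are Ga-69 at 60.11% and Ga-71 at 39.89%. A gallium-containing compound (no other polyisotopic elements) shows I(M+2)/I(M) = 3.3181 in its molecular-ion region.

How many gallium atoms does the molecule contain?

For n independent Ga atoms, I(M+2)/I(M) = n · (abundance Ga-71) / (abundance Ga-69) = n · 0.3989/0.6011.
n = 3.3181 × 0.6011/0.3989 = 5.00 ≈ 5

5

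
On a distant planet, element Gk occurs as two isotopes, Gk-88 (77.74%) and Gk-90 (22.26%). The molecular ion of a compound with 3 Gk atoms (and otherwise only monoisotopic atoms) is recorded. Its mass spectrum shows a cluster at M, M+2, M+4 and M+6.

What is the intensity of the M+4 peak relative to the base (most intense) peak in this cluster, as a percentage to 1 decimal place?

24.6%

Term probabilities: M 0.4698, M+2 0.4036, M+4 0.1156, M+6 0.0110. Base peak = M.
P(M) = C(3,0) × 0.7774^3 × 0.2226^0 = 1 × 0.46982228 × 1.0000 = 0.469822 (base)
P(M+4) = C(3,2) × 0.7774^1 × 0.2226^2 = 3 × 0.7774 × 0.04955076 = 0.115562
Relative intensity = 0.115562 / 0.469822 × 100 = 24.6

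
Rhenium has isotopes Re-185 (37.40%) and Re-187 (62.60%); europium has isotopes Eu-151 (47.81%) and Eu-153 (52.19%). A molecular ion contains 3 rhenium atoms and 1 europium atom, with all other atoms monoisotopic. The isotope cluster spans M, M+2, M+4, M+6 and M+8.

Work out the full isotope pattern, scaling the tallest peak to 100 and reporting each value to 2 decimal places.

Rhenium pattern (n=3): 0.05231362 : 0.26268713 : 0.43968487 : 0.24531438
Europium pattern (n=1): 0.4781 : 0.5219
Convolve the two distributions (both contribute in 2-u steps):
  M: 0.05231362×0.4781 = 0.025011
  M+2: 0.05231362×0.5219 + 0.26268713×0.4781 = 0.152893
  M+4: 0.26268713×0.5219 + 0.43968487×0.4781 = 0.347310
  M+6: 0.43968487×0.5219 + 0.24531438×0.4781 = 0.346756
  M+8: 0.24531438×0.5219 = 0.128030
Scale to base peak (0.347310) = 100: 7.20 : 44.02 : 100.00 : 99.84 : 36.86

7.20 : 44.02 : 100.00 : 99.84 : 36.86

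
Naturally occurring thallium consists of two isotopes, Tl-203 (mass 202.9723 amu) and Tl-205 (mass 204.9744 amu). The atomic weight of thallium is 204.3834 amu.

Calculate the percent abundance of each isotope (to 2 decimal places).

Tl-203: 29.52%, Tl-205: 70.48%

With x = fraction of Tl-203 (so Tl-205 is 1 − x):
202.9723·x + 204.9744·(1 − x) = 204.3834
(202.9723 − 204.9744)·x = 204.3834 − 204.9744
x = -0.5910 / -2.0021 = 0.29519 → 29.52% Tl-203, 70.48% Tl-205.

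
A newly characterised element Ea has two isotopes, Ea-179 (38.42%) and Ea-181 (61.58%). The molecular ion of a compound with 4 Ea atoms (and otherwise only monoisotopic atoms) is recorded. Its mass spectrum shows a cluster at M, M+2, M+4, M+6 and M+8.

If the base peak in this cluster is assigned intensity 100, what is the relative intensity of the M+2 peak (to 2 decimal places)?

Term probabilities: M 0.0218, M+2 0.1397, M+4 0.3358, M+6 0.3589, M+8 0.1438. Base peak = M+6.
P(M+6) = C(4,3) × 0.3842^1 × 0.6158^3 = 4 × 0.3842 × 0.2335173 = 0.358869 (base)
P(M+2) = C(4,1) × 0.3842^3 × 0.6158^1 = 4 × 0.05671162 × 0.6158 = 0.139692
Relative intensity = 0.139692 / 0.358869 × 100 = 38.93

38.93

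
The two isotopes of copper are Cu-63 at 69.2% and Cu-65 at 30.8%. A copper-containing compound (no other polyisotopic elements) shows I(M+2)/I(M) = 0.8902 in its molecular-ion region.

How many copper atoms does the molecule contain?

2

With n Cu atoms, P(M+2)/P(M) = C(n,1)·p^(n−1)q / p^n = n·q/p = n · 0.308/0.692.
n = 0.8902 × 0.692/0.308 = 2.00 ≈ 2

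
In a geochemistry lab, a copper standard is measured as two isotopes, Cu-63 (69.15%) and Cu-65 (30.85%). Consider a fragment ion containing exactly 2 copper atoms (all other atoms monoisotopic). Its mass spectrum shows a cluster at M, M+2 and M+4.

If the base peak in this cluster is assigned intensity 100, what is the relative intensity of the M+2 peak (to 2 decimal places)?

89.23

Binomial terms of (0.6915 + 0.3085)^2: M 0.4782, M+2 0.4267, M+4 0.0952 → M is the base peak.
P(M) = C(2,0) × 0.6915^2 × 0.3085^0 = 1 × 0.47817225 × 1.0000 = 0.478172 (base)
P(M+2) = C(2,1) × 0.6915^1 × 0.3085^1 = 2 × 0.6915 × 0.3085 = 0.426656
Relative intensity = 0.426656 / 0.478172 × 100 = 89.23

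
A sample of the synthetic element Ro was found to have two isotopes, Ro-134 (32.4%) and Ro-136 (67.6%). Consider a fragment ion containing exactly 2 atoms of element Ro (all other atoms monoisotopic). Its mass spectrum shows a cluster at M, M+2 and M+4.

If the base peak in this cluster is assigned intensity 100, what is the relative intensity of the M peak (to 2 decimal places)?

22.97

(0.324 + 0.676)^2 gives M 0.1050, M+2 0.4380, M+4 0.4570; the largest is M+4.
P(M+4) = C(2,2) × 0.324^0 × 0.676^2 = 1 × 1.0000 × 0.456976 = 0.456976 (base)
P(M) = C(2,0) × 0.324^2 × 0.676^0 = 1 × 0.104976 × 1.0000 = 0.104976
Relative intensity = 0.104976 / 0.456976 × 100 = 22.97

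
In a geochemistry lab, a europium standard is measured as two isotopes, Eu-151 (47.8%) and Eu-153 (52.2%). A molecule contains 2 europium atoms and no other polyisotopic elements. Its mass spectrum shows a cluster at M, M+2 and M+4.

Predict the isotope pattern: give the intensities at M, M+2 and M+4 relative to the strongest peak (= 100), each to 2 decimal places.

Each Eu atom is independently Eu-151 (p = 0.478) or Eu-153 (q = 0.522); the cluster is the binomial expansion (p + q)^2.
P(M) = 0.478^2 = 0.228484
P(M+2) = 2 × 0.478^1 × 0.522^1 = 0.499032
P(M+4) = 0.522^2 = 0.272484
The M+2 peak is largest (0.499032); scaling to 100 gives 45.79 : 100.00 : 54.60.

45.79 : 100.00 : 54.60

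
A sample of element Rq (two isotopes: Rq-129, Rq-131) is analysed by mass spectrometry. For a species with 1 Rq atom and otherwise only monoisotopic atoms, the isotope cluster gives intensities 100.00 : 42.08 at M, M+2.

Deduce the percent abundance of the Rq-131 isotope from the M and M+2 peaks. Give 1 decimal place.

Let p = fractional abundance of Rq-129. I(M+2)/I(M) = [C(1,1)·p^0·(1−p)] / p^1 = 1·(1−p)/p = 42.08/100.00 = 0.4208
(1−p)/p = 0.4208/1 = 0.4208  ⇒  p = 1/(1 + 0.4208) = 0.7038
Rq-129: 70.4%, Rq-131: 29.6%.

29.6%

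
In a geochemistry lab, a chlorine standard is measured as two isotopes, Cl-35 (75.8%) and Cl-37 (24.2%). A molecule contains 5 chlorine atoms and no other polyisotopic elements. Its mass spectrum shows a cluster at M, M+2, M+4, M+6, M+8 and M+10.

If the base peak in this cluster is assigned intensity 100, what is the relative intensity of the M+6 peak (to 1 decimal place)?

20.4

(0.758 + 0.242)^5 gives M 0.2502, M+2 0.3994, M+4 0.2551, M+6 0.0814, M+8 0.0130, M+10 0.0008; the largest is M+2.
P(M+2) = C(5,1) × 0.758^4 × 0.242^1 = 5 × 0.33012379 × 0.2420 = 0.399450 (base)
P(M+6) = C(5,3) × 0.758^2 × 0.242^3 = 10 × 0.574564 × 0.01417249 = 0.081430
Relative intensity = 0.081430 / 0.399450 × 100 = 20.4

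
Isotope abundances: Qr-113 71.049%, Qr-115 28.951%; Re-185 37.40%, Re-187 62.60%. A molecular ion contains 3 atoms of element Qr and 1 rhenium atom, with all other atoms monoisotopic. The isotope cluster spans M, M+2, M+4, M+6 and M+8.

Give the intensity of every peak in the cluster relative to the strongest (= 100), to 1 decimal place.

34.5 : 100.0 : 87.8 : 31.1 : 3.9

Element Qr pattern (n=3): 0.35865254 : 0.4384305 : 0.17865137 : 0.02426558
Rhenium pattern (n=1): 0.3740 : 0.6260
Convolve the two distributions (both contribute in 2-u steps):
  M: 0.35865254×0.3740 = 0.134136
  M+2: 0.35865254×0.6260 + 0.4384305×0.3740 = 0.388489
  M+4: 0.4384305×0.6260 + 0.17865137×0.3740 = 0.341273
  M+6: 0.17865137×0.6260 + 0.02426558×0.3740 = 0.120911
  M+8: 0.02426558×0.6260 = 0.015190
Scale to base peak (0.388489) = 100: 34.5 : 100.0 : 87.8 : 31.1 : 3.9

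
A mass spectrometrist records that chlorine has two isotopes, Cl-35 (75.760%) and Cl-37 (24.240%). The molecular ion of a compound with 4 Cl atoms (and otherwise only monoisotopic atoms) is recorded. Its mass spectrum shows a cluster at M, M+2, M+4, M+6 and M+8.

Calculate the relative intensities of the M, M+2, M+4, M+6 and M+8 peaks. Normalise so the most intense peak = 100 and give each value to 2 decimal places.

The 4 Cl atoms are independent, so intensities follow the terms of (0.75760 + 0.24240)^4.
P(M) = 0.75760^4 = 0.329428
P(M+2) = 4 × 0.75760^3 × 0.24240^1 = 0.421612
P(M+4) = 6 × 0.75760^2 × 0.24240^2 = 0.202347
P(M+6) = 4 × 0.75760^1 × 0.24240^3 = 0.043162
P(M+8) = 0.24240^4 = 0.003452
The M+2 peak is largest (0.421612); scaling to 100 gives 78.14 : 100.00 : 47.99 : 10.24 : 0.82.

78.14 : 100.00 : 47.99 : 10.24 : 0.82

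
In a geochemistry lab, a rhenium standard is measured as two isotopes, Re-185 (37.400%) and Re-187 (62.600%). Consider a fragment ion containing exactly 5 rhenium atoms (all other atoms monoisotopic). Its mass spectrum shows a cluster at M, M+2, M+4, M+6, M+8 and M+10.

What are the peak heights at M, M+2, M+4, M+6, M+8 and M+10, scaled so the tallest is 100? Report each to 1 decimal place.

Expanding (0.37400 + 0.62600)^5:
P(M) = 0.37400^5 = 0.007317
P(M+2) = 5 × 0.37400^4 × 0.62600^1 = 0.061239
P(M+4) = 10 × 0.37400^3 × 0.62600^2 = 0.205005
P(M+6) = 10 × 0.37400^2 × 0.62600^3 = 0.343136
P(M+8) = 5 × 0.37400^1 × 0.62600^4 = 0.287170
P(M+10) = 0.62600^5 = 0.096133
The M+6 peak is largest (0.343136); scaling to 100 gives 2.1 : 17.8 : 59.7 : 100.0 : 83.7 : 28.0.

2.1 : 17.8 : 59.7 : 100.0 : 83.7 : 28.0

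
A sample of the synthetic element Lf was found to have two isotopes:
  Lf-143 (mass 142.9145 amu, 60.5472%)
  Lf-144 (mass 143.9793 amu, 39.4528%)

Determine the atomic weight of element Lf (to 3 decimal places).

143.335 amu

The abundance-weighted mean is 0.605472 × 142.9145 + 0.394528 × 143.9793
= 86.53073 + 56.80387 = 143.33460 amu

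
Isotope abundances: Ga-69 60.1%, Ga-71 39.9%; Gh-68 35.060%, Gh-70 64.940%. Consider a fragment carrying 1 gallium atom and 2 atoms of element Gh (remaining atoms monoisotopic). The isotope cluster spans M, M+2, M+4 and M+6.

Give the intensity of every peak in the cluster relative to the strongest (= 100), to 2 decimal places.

Gallium pattern (n=1): 0.6010 : 0.3990
Element Gh pattern (n=2): 0.12292036 : 0.45535928 : 0.42172036
Convolve the two distributions (both contribute in 2-u steps):
  M: 0.6010×0.12292036 = 0.073875
  M+2: 0.6010×0.45535928 + 0.3990×0.12292036 = 0.322716
  M+4: 0.6010×0.42172036 + 0.3990×0.45535928 = 0.435142
  M+6: 0.3990×0.42172036 = 0.168266
Scale to base peak (0.435142) = 100: 16.98 : 74.16 : 100.00 : 38.67

16.98 : 74.16 : 100.00 : 38.67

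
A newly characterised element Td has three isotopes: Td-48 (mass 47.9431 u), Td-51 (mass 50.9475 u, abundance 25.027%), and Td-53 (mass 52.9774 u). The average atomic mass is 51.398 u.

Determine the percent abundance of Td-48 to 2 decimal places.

21.28%

Let x and y be the fractions of Td-48 and Td-53. Then x + y = 1 − 0.25027 = 0.74973 and 47.9431x + 52.9774y = 51.398 − 0.25027×50.9475 = 38.647369175.
Substituting: 47.9431x + 52.9774(0.74973 − x) = 38.647369175
(47.9431 − 52.9774)x = -1.071376927  ⇒  x = 0.21282, y = 0.53691
Td-48: 21.28%, Td-53: 53.69%.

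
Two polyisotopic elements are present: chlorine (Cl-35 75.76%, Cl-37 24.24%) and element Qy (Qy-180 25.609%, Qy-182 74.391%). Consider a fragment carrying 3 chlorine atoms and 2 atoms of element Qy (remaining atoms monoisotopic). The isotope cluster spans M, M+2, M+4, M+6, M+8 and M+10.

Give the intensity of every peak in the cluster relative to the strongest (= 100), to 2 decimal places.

6.98 : 47.27 : 100.00 : 69.24 : 19.42 : 1.93

Chlorine pattern (n=3): 0.4348304 : 0.41738208 : 0.13354464 : 0.01424288
Element Qy pattern (n=2): 0.06558209 : 0.38101582 : 0.55340209
Convolve the two distributions (both contribute in 2-u steps):
  M: 0.4348304×0.06558209 = 0.028517
  M+2: 0.4348304×0.38101582 + 0.41738208×0.06558209 = 0.193050
  M+4: 0.4348304×0.55340209 + 0.41738208×0.38101582 + 0.13354464×0.06558209 = 0.408423
  M+6: 0.41738208×0.55340209 + 0.13354464×0.38101582 + 0.01424288×0.06558209 = 0.282797
  M+8: 0.13354464×0.55340209 + 0.01424288×0.38101582 = 0.079331
  M+10: 0.01424288×0.55340209 = 0.007882
Scale to base peak (0.408423) = 100: 6.98 : 47.27 : 100.00 : 69.24 : 19.42 : 1.93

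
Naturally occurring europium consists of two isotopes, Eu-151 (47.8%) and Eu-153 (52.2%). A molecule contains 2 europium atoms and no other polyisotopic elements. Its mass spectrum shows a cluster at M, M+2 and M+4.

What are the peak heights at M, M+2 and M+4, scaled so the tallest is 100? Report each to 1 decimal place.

45.8 : 100.0 : 54.6

Expanding (0.478 + 0.522)^2:
P(M) = 0.478^2 = 0.228484
P(M+2) = 2 × 0.478^1 × 0.522^1 = 0.499032
P(M+4) = 0.522^2 = 0.272484
The M+2 peak is largest (0.499032); scaling to 100 gives 45.8 : 100.0 : 54.6.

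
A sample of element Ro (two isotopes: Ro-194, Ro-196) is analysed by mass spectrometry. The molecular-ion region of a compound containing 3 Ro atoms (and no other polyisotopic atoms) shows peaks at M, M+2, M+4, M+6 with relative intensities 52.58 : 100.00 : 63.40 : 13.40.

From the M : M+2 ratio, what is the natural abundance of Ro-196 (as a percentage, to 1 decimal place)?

38.8%

If p is the fraction of Ro that is Ro-194, then I(M+2)/I(M) = [C(3,1)·p^2·(1−p)] / p^3 = 3·(1−p)/p = 100.00/52.58 = 1.9019
(1−p)/p = 1.9019/3 = 0.6340  ⇒  p = 1/(1 + 0.6340) = 0.6120
Ro-194: 61.2%, Ro-196: 38.8%.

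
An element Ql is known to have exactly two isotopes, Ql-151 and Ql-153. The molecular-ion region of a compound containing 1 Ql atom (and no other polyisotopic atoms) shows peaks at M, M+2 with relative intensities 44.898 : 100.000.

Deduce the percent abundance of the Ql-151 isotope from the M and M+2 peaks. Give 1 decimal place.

If p is the fraction of Ql that is Ql-151, then I(M+2)/I(M) = [C(1,1)·p^0·(1−p)] / p^1 = 1·(1−p)/p = 100.000/44.898 = 2.2273
(1−p)/p = 2.2273/1 = 2.2273  ⇒  p = 1/(1 + 2.2273) = 0.3099
Ql-151: 31.0%, Ql-153: 69.0%.

31.0%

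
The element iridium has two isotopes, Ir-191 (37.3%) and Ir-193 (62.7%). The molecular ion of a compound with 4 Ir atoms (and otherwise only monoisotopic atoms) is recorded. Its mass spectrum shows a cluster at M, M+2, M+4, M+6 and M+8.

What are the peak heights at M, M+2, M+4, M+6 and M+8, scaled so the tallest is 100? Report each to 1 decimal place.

Each Ir atom is independently Ir-191 (p = 0.373) or Ir-193 (q = 0.627); the cluster is the binomial expansion (p + q)^4.
P(M) = 0.373^4 = 0.019357
P(M+2) = 4 × 0.373^3 × 0.627^1 = 0.130153
P(M+4) = 6 × 0.373^2 × 0.627^2 = 0.328174
P(M+6) = 4 × 0.373^1 × 0.627^3 = 0.367766
P(M+8) = 0.627^4 = 0.154550
The M+6 peak is largest (0.367766); scaling to 100 gives 5.3 : 35.4 : 89.2 : 100.0 : 42.0.

5.3 : 35.4 : 89.2 : 100.0 : 42.0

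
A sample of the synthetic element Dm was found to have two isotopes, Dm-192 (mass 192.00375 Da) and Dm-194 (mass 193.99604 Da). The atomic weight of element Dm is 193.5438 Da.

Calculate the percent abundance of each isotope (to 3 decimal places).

Let x be the fractional abundance of Dm-192; then Dm-194 has abundance 1 − x.
192.00375·x + 193.99604·(1 − x) = 193.5438
(192.00375 − 193.99604)·x = 193.5438 − 193.99604
x = -0.45224 / -1.99229 = 0.22700 → 22.700% Dm-192, 77.300% Dm-194.

Dm-192: 22.700%, Dm-194: 77.300%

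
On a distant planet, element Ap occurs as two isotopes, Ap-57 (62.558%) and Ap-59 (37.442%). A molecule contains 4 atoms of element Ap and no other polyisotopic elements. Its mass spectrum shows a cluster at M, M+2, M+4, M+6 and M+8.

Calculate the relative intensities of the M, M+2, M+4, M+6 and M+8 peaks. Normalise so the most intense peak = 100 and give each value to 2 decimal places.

41.77 : 100.00 : 89.78 : 35.82 : 5.36

The 4 Ap atoms are independent, so intensities follow the terms of (0.62558 + 0.37442)^4.
P(M) = 0.62558^4 = 0.153155
P(M+2) = 4 × 0.62558^3 × 0.37442^1 = 0.366663
P(M+4) = 6 × 0.62558^2 × 0.37442^2 = 0.329181
P(M+6) = 4 × 0.62558^1 × 0.37442^3 = 0.131347
P(M+8) = 0.37442^4 = 0.019653
The M+2 peak is largest (0.366663); scaling to 100 gives 41.77 : 100.00 : 89.78 : 35.82 : 5.36.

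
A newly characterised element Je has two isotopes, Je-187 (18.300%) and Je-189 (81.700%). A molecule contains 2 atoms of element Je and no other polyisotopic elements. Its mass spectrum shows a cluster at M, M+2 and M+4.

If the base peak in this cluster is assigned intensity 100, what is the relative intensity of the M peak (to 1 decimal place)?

5.0

Term probabilities: M 0.0335, M+2 0.2990, M+4 0.6675. Base peak = M+4.
P(M+4) = C(2,2) × 0.18300^0 × 0.81700^2 = 1 × 1.0000 × 0.667489 = 0.667489 (base)
P(M) = C(2,0) × 0.18300^2 × 0.81700^0 = 1 × 0.033489 × 1.0000 = 0.033489
Relative intensity = 0.033489 / 0.667489 × 100 = 5.0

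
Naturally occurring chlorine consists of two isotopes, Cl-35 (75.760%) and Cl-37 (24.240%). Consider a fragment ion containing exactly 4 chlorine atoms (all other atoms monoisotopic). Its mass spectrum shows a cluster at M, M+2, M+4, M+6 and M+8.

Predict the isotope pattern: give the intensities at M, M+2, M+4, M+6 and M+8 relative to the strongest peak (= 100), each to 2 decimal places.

78.14 : 100.00 : 47.99 : 10.24 : 0.82

Each Cl atom is independently Cl-35 (p = 0.75760) or Cl-37 (q = 0.24240); the cluster is the binomial expansion (p + q)^4.
P(M) = 0.75760^4 = 0.329428
P(M+2) = 4 × 0.75760^3 × 0.24240^1 = 0.421612
P(M+4) = 6 × 0.75760^2 × 0.24240^2 = 0.202347
P(M+6) = 4 × 0.75760^1 × 0.24240^3 = 0.043162
P(M+8) = 0.24240^4 = 0.003452
The M+2 peak is largest (0.421612); scaling to 100 gives 78.14 : 100.00 : 47.99 : 10.24 : 0.82.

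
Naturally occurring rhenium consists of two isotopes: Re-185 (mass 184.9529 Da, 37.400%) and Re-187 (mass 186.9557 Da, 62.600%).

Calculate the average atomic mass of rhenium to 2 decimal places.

186.21 Da

Average mass = Σ (abundance × isotope mass) = 0.37400 × 184.9529 + 0.62600 × 186.9557
= 69.17238 + 117.03427 = 186.20665 Da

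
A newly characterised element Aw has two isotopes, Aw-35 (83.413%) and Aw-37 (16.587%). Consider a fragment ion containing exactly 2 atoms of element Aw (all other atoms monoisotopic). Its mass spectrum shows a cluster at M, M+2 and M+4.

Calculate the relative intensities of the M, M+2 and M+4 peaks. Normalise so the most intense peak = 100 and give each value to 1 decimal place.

The 2 Aw atoms are independent, so intensities follow the terms of (0.83413 + 0.16587)^2.
P(M) = 0.83413^2 = 0.695773
P(M+2) = 2 × 0.83413^1 × 0.16587^1 = 0.276714
P(M+4) = 0.16587^2 = 0.027513
The M peak is largest (0.695773); scaling to 100 gives 100.0 : 39.8 : 4.0.

100.0 : 39.8 : 4.0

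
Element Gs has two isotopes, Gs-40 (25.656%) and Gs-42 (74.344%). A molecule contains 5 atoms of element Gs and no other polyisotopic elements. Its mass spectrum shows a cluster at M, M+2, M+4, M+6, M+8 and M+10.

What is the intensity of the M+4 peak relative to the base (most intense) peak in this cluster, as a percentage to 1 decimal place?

Term probabilities: M 0.0011, M+2 0.0161, M+4 0.0933, M+6 0.2705, M+8 0.3919, M+10 0.2271. Base peak = M+8.
P(M+8) = C(5,4) × 0.25656^1 × 0.74344^4 = 5 × 0.25656 × 0.30548064 = 0.391871 (base)
P(M+4) = C(5,2) × 0.25656^3 × 0.74344^2 = 10 × 0.01688756 × 0.55270303 = 0.093338
Relative intensity = 0.093338 / 0.391871 × 100 = 23.8

23.8%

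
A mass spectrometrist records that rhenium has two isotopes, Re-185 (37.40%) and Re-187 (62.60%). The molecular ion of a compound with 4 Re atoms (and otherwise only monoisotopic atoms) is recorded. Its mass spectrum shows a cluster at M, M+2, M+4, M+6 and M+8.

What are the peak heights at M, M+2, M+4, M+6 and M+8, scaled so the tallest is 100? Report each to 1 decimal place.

Each Re atom is independently Re-185 (p = 0.3740) or Re-187 (q = 0.6260); the cluster is the binomial expansion (p + q)^4.
P(M) = 0.3740^4 = 0.019565
P(M+2) = 4 × 0.3740^3 × 0.6260^1 = 0.130993
P(M+4) = 6 × 0.3740^2 × 0.6260^2 = 0.328884
P(M+6) = 4 × 0.3740^1 × 0.6260^3 = 0.366990
P(M+8) = 0.6260^4 = 0.153567
The M+6 peak is largest (0.366990); scaling to 100 gives 5.3 : 35.7 : 89.6 : 100.0 : 41.8.

5.3 : 35.7 : 89.6 : 100.0 : 41.8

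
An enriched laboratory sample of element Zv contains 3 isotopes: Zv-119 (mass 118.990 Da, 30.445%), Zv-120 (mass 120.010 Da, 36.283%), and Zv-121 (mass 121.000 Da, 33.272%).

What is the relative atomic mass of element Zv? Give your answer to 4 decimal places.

120.0289 Da

Ar = Σ fᵢ·mᵢ = 0.30445 × 118.990 + 0.36283 × 120.010 + 0.33272 × 121.000
= 36.22651 + 43.54323 + 40.25912 = 120.02886 Da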